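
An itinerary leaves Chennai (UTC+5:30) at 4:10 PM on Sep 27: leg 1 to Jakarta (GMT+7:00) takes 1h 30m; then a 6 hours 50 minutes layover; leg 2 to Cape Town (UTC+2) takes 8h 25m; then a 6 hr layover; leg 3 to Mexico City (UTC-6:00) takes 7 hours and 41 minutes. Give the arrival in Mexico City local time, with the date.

11:06 AM on September 28

Convert departure to UTC: 4:10 PM − 5:30 = 10:40 AM UTC on Sep 27.
Add 1 hour 30 minutes leg 1 → 12:10 PM UTC.
Add 6 hours and 50 minutes layover in Jakarta → 7:00 PM UTC.
Add 8 hours 25 minutes leg 2 → 3:25 AM UTC (Sep 28).
Add 6 hours layover in Cape Town → 9:25 AM UTC.
Add 7 hours and 41 minutes leg 3 → 5:06 PM UTC.
Mexico City is UTC−6:00, so local arrival = 5:06 PM − 6:00 = 11:06 AM on Sep 28.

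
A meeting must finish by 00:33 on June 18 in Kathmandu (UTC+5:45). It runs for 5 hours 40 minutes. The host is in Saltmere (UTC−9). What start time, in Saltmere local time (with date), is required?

Target end time in UTC: 00:33 − 5:45 = 18:48 on Jun 17.
Subtract 5 hours and 40 minutes → start 13:08 UTC on Jun 17.
Saltmere is UTC−9:00: 13:08 − 9:00 = 04:08 on Jun 17.

04:08 on Jun 17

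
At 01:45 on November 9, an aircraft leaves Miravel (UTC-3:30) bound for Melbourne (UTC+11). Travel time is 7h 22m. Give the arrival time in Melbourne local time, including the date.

Convert departure to UTC: 01:45 + 3:30 = 05:15 UTC on Nov 9.
Add 7 hours and 22 minutes travel time → 12:37 UTC.
Melbourne is UTC+11:00, so local arrival = 12:37 + 11:00 = 23:37 on Nov 9.

23:37 on Nov 9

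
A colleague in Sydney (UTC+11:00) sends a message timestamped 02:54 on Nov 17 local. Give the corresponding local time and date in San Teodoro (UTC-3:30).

12:24 on November 16

San Teodoro is 14:30 behind Sydney.
Shift by the zone difference: 02:54 − 14:30 = 12:24 on Nov 16 in San Teodoro.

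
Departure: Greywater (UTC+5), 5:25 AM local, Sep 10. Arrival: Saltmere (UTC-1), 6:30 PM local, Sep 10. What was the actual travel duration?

19 hours 5 minutes

Departure in UTC: 5:25 AM − 5:00 = 12:25 AM on Sep 10.
Arrival in UTC: 6:30 PM + 1:00 = 7:30 PM on Sep 10.
Elapsed = 7:30 PM − 12:25 AM = 19 hours 5 minutes.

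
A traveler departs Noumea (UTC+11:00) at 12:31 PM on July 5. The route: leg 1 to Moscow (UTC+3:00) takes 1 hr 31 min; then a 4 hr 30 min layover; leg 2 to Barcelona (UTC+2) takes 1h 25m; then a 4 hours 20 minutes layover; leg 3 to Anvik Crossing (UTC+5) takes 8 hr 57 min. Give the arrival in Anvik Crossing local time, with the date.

Convert departure to UTC: 12:31 PM − 11:00 = 1:31 AM UTC on Jul 5.
Add 1 hour and 31 minutes leg 1 → 3:02 AM UTC.
Add 4 hours and 30 minutes layover in Moscow → 7:32 AM UTC.
Add 1 hour and 25 minutes leg 2 → 8:57 AM UTC.
Add 4 hours and 20 minutes layover in Barcelona → 1:17 PM UTC.
Add 8 hours and 57 minutes leg 3 → 10:14 PM UTC.
Anvik Crossing is UTC+5:00, so local arrival = 10:14 PM + 5:00 = 3:14 AM on Jul 6.

3:14 AM on Jul 6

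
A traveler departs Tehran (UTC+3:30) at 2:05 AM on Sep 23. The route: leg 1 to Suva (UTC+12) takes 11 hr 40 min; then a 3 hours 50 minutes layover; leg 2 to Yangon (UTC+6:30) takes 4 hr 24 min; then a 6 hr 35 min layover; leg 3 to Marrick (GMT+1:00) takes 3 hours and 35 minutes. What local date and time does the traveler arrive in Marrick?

Convert departure to UTC: 2:05 AM − 3:30 = 10:35 PM UTC on Sep 22.
Add 11 hours and 40 minutes leg 1 → 10:15 AM UTC (Sep 23).
Add 3 hours 50 minutes layover in Suva → 2:05 PM UTC.
Add 4 hours 24 minutes leg 2 → 6:29 PM UTC.
Add 6 hours 35 minutes layover in Yangon → 1:04 AM UTC (Sep 24).
Add 3 hours and 35 minutes leg 3 → 4:39 AM UTC.
Marrick is UTC+1:00, so local arrival = 4:39 AM + 1:00 = 5:39 AM on Sep 24.

5:39 AM on September 24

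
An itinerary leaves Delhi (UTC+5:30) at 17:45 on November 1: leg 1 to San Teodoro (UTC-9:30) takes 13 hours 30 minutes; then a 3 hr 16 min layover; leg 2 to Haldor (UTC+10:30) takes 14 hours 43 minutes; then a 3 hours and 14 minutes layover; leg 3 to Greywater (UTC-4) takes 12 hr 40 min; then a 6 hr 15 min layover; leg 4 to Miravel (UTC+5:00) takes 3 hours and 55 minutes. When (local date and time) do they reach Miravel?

Convert departure to UTC: 17:45 − 5:30 = 12:15 UTC on Nov 1.
Add 13 hours and 30 minutes leg 1 → 01:45 UTC (Nov 2).
Add 3 hours 16 minutes layover in San Teodoro → 05:01 UTC.
Add 14 hours 43 minutes leg 2 → 19:44 UTC.
Add 3 hours 14 minutes layover in Haldor → 22:58 UTC.
Add 12 hours 40 minutes leg 3 → 11:38 UTC (Nov 3).
Add 6 hours and 15 minutes layover in Greywater → 17:53 UTC.
Add 3 hours 55 minutes leg 4 → 21:48 UTC.
Miravel is UTC+5:00, so local arrival = 21:48 + 5:00 = 02:48 on Nov 4.

02:48 on Nov 4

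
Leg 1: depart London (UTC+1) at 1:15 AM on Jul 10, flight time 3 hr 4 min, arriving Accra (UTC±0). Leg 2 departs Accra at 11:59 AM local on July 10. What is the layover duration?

Convert departure to UTC: 1:15 AM − 1:00 = 12:15 AM UTC on Jul 10.
Add 3 hours and 4 minutes flight time → 3:19 AM UTC.
Accra is UTC+0, so local arrival is the same: 3:19 AM on Jul 10.
Layover = 11:59 AM − 3:19 AM = 8 hours 40 minutes.

8 hours 40 minutes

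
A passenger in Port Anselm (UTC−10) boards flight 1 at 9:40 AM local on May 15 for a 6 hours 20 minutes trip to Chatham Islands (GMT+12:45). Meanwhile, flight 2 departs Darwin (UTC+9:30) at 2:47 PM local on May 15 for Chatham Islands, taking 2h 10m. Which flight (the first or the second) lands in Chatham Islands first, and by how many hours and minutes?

the second, by 18 hours 33 minutes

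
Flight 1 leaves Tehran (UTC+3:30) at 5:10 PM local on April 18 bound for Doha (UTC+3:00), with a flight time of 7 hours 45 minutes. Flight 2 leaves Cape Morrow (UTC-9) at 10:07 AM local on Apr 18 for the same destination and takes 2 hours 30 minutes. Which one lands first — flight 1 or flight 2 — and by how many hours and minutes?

the first, by 12 minutes

Flight 1 in UTC: 5:10 PM − 3:30 = 1:40 PM on Apr 18.
+7 hours and 45 minutes → arrive 9:25 PM UTC on Apr 18.
Flight 2 in UTC: 10:07 AM + 9:00 = 7:07 PM on Apr 18.
+2 hours 30 minutes → arrive 9:37 PM UTC on Apr 18.
Flight 1 lands earlier by 12 minutes.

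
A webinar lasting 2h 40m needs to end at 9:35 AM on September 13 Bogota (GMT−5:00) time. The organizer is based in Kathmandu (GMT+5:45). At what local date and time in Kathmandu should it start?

Target end time in UTC: 9:35 AM + 5:00 = 2:35 PM on Sep 13.
Subtract 2 hours and 40 minutes → start 11:55 AM UTC on Sep 13.
Kathmandu is UTC+5:45: 11:55 AM + 5:45 = 5:40 PM on Sep 13.

5:40 PM on September 13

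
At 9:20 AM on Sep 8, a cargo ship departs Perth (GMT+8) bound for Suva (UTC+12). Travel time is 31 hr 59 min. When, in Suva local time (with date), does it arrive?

Convert departure to UTC: 9:20 AM − 8:00 = 1:20 AM UTC on Sep 8.
Add 31 hours and 59 minutes travel time → 9:19 AM UTC (Sep 9).
Suva is UTC+12:00, so local arrival = 9:19 AM + 12:00 = 9:19 PM on Sep 9.

9:19 PM on September 9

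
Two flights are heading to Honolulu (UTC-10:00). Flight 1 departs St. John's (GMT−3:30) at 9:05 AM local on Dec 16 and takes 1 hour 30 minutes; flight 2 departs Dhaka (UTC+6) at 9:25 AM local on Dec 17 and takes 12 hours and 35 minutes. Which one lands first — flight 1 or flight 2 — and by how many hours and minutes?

the first, by 25 hours 55 minutes

Flight 1 in UTC: 9:05 AM + 3:30 = 12:35 PM on Dec 16.
+1 hour and 30 minutes → arrive 2:05 PM UTC on Dec 16.
Flight 2 in UTC: 9:25 AM − 6:00 = 3:25 AM on Dec 17.
+12 hours 35 minutes → arrive 4:00 PM UTC on Dec 17.
Flight 1 lands earlier by 25 hours 55 minutes.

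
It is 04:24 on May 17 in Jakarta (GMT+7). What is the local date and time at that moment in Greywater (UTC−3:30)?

Greywater is 10:30 behind Jakarta.
Shift by the zone difference: 04:24 − 10:30 = 17:54 on May 16 in Greywater.

17:54 on May 16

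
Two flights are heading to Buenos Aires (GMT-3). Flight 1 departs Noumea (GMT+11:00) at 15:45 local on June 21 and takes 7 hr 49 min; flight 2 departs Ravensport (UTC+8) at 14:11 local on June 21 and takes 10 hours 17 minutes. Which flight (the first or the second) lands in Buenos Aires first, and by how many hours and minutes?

Flight 1 in UTC: 15:45 − 11:00 = 04:45 on Jun 21.
+7 hours 49 minutes → arrive 12:34 UTC on Jun 21.
Flight 2 in UTC: 14:11 − 8:00 = 06:11 on Jun 21.
+10 hours and 17 minutes → arrive 16:28 UTC on Jun 21.
Flight 1 lands earlier by 3 hours 54 minutes.

the first, by 3 hours 54 minutes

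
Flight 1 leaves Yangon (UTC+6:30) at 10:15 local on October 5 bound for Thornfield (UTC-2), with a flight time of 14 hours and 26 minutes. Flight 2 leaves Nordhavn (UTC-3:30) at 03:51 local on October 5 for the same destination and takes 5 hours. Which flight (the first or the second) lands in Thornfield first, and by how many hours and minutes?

the second, by 5 hours 50 minutes

Flight 1 in UTC: 10:15 − 6:30 = 03:45 on Oct 5.
+14 hours and 26 minutes → arrive 18:11 UTC on Oct 5.
Flight 2 in UTC: 03:51 + 3:30 = 07:21 on Oct 5.
+5 hours → arrive 12:21 UTC on Oct 5.
Flight 2 lands earlier by 5 hours 50 minutes.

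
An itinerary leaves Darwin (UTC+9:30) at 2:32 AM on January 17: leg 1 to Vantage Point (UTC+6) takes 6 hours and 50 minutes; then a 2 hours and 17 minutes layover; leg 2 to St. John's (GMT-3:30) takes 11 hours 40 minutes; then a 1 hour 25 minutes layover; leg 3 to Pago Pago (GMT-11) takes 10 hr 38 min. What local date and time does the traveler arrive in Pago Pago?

Convert departure to UTC: 2:32 AM − 9:30 = 5:02 PM UTC on Jan 16.
Add 6 hours 50 minutes leg 1 → 11:52 PM UTC.
Add 2 hours and 17 minutes layover in Vantage Point → 2:09 AM UTC (Jan 17).
Add 11 hours 40 minutes leg 2 → 1:49 PM UTC.
Add 1 hour 25 minutes layover in St. John's → 3:14 PM UTC.
Add 10 hours 38 minutes leg 3 → 1:52 AM UTC (Jan 18).
Pago Pago is UTC−11:00, so local arrival = 1:52 AM − 11:00 = 2:52 PM on Jan 17.

2:52 PM on January 17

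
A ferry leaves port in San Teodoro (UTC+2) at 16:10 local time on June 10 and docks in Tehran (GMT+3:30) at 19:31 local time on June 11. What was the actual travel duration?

25 hours 51 minutes

Departure in UTC: 16:10 − 2:00 = 14:10 on Jun 10.
Arrival in UTC: 19:31 − 3:30 = 16:01 on Jun 11.
Elapsed = 16:01 − 14:10 (+1 day) = 25 hours 51 minutes.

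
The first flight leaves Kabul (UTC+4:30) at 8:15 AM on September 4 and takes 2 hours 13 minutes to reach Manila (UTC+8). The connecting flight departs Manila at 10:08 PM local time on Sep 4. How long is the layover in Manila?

Convert departure to UTC: 8:15 AM − 4:30 = 3:45 AM UTC on Sep 4.
Add 2 hours and 13 minutes flight time → 5:58 AM UTC.
Manila is UTC+8:00, so local arrival = 5:58 AM + 8:00 = 1:58 PM on Sep 4.
Layover = 10:08 PM − 1:58 PM = 8 hours 10 minutes.

8 hours 10 minutes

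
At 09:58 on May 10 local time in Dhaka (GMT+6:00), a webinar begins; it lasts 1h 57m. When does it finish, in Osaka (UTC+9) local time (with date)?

14:55 on May 10

Convert start to UTC: 09:58 − 6:00 = 03:58 UTC on May 10.
Add 1 hour and 57 minutes duration → 05:55 UTC.
Osaka is UTC+9:00, so local end time = 05:55 + 9:00 = 14:55 on May 10.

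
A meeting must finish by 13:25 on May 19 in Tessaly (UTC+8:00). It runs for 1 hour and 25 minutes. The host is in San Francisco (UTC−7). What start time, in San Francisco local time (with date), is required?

21:00 on May 18

Target end time in UTC: 13:25 − 8:00 = 05:25 on May 19.
Subtract 1 hour 25 minutes → start 04:00 UTC on May 19.
San Francisco is UTC−7:00: 04:00 − 7:00 = 21:00 on May 18.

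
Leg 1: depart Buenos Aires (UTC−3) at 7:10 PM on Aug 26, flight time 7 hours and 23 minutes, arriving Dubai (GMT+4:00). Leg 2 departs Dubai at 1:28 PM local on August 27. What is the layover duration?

Convert departure to UTC: 7:10 PM + 3:00 = 10:10 PM UTC on Aug 26.
Add 7 hours 23 minutes flight time → 5:33 AM UTC (Aug 27).
Dubai is UTC+4:00, so local arrival = 5:33 AM + 4:00 = 9:33 AM on Aug 27.
Layover = 1:28 PM − 9:33 AM = 3 hours 55 minutes.

3 hours 55 minutes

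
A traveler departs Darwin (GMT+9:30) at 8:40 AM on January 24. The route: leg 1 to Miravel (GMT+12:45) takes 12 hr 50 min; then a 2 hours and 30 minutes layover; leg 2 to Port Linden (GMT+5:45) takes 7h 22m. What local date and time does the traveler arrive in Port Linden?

3:37 AM on January 25

Convert departure to UTC: 8:40 AM − 9:30 = 11:10 PM UTC on Jan 23.
Add 12 hours 50 minutes leg 1 → 12:00 PM UTC (Jan 24).
Add 2 hours and 30 minutes layover in Miravel → 2:30 PM UTC.
Add 7 hours 22 minutes leg 2 → 9:52 PM UTC.
Port Linden is UTC+5:45, so local arrival = 9:52 PM + 5:45 = 3:37 AM on Jan 25.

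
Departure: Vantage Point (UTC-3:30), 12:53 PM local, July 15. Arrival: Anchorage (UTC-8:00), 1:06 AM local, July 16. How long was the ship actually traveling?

Departure in UTC: 12:53 PM + 3:30 = 4:23 PM on Jul 15.
Arrival in UTC: 1:06 AM + 8:00 = 9:06 AM on Jul 16.
Elapsed = 9:06 AM − 4:23 PM (+1 day) = 16 hours 43 minutes.

16 hours 43 minutes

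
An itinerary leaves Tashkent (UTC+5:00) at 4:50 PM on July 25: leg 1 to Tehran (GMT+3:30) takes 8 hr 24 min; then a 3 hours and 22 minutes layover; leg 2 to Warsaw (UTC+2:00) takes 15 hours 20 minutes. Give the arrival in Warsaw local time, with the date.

Convert departure to UTC: 4:50 PM − 5:00 = 11:50 AM UTC on Jul 25.
Add 8 hours and 24 minutes leg 1 → 8:14 PM UTC.
Add 3 hours and 22 minutes layover in Tehran → 11:36 PM UTC.
Add 15 hours and 20 minutes leg 2 → 2:56 PM UTC (Jul 26).
Warsaw is UTC+2:00, so local arrival = 2:56 PM + 2:00 = 4:56 PM on Jul 26.

4:56 PM on July 26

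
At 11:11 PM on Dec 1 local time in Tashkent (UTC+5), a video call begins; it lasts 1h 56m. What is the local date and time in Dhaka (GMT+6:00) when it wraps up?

Convert start to UTC: 11:11 PM − 5:00 = 6:11 PM UTC on Dec 1.
Add 1 hour 56 minutes duration → 8:07 PM UTC.
Dhaka is UTC+6:00, so local end time = 8:07 PM + 6:00 = 2:07 AM on Dec 2.

2:07 AM on December 2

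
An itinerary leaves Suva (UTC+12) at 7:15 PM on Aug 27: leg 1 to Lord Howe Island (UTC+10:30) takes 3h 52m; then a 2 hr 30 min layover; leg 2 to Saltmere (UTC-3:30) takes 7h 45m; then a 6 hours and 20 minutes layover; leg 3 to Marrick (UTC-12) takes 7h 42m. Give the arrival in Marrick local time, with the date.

11:24 PM on August 27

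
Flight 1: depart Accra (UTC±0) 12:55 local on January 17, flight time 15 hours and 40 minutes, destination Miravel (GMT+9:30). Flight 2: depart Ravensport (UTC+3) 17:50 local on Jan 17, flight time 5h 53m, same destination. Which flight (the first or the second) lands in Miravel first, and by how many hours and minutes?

Flight 1 departs at 12:55 UTC (Jan 17).
+15 hours 40 minutes → arrive 04:35 UTC on Jan 18.
Flight 2 in UTC: 17:50 − 3:00 = 14:50 on Jan 17.
+5 hours and 53 minutes → arrive 20:43 UTC on Jan 17.
Flight 2 lands earlier by 7 hours 52 minutes.

the second, by 7 hours 52 minutes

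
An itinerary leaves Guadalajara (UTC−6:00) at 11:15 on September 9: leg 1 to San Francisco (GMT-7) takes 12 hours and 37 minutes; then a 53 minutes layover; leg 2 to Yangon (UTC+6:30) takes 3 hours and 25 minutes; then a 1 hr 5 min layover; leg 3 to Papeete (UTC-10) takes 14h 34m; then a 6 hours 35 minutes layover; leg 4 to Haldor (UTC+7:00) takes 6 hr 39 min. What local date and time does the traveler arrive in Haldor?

Convert departure to UTC: 11:15 + 6:00 = 17:15 UTC on Sep 9.
Add 12 hours 37 minutes leg 1 → 05:52 UTC (Sep 10).
Add 53 minutes layover in San Francisco → 06:45 UTC.
Add 3 hours and 25 minutes leg 2 → 10:10 UTC.
Add 1 hour and 5 minutes layover in Yangon → 11:15 UTC.
Add 14 hours and 34 minutes leg 3 → 01:49 UTC (Sep 11).
Add 6 hours and 35 minutes layover in Papeete → 08:24 UTC.
Add 6 hours 39 minutes leg 4 → 15:03 UTC.
Haldor is UTC+7:00, so local arrival = 15:03 + 7:00 = 22:03 on Sep 11.

22:03 on September 11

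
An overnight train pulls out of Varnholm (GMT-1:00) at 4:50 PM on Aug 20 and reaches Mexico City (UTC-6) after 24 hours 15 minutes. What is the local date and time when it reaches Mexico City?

12:05 PM on August 21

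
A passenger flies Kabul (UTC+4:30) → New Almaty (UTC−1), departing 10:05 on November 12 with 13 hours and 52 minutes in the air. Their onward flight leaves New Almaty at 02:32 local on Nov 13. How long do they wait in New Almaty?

8 hours 5 minutes

Convert departure to UTC: 10:05 − 4:30 = 05:35 UTC on Nov 12.
Add 13 hours and 52 minutes flight time → 19:27 UTC.
New Almaty is UTC−1:00, so local arrival = 19:27 − 1:00 = 18:27 on Nov 12.
Layover = 02:32 − 18:27 (+1 day) = 8 hours 5 minutes.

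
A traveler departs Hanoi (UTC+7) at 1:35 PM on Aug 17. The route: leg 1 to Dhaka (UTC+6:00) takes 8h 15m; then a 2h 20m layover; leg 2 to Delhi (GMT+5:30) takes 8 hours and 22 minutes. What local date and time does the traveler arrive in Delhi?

Convert departure to UTC: 1:35 PM − 7:00 = 6:35 AM UTC on Aug 17.
Add 8 hours and 15 minutes leg 1 → 2:50 PM UTC.
Add 2 hours 20 minutes layover in Dhaka → 5:10 PM UTC.
Add 8 hours 22 minutes leg 2 → 1:32 AM UTC (Aug 18).
Delhi is UTC+5:30, so local arrival = 1:32 AM + 5:30 = 7:02 AM on Aug 18.

7:02 AM on August 18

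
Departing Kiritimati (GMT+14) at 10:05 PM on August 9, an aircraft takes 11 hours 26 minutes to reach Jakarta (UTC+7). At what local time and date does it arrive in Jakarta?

Convert departure to UTC: 10:05 PM − 14:00 = 8:05 AM UTC on Aug 9.
Add 11 hours and 26 minutes travel time → 7:31 PM UTC.
Jakarta is UTC+7:00, so local arrival = 7:31 PM + 7:00 = 2:31 AM on Aug 10.

2:31 AM on August 10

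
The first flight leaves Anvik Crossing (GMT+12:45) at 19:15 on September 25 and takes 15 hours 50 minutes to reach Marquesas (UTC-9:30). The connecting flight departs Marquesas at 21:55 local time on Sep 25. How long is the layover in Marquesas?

9 hours 5 minutes

Convert departure to UTC: 19:15 − 12:45 = 06:30 UTC on Sep 25.
Add 15 hours 50 minutes flight time → 22:20 UTC.
Marquesas is UTC−9:30, so local arrival = 22:20 − 9:30 = 12:50 on Sep 25.
Layover = 21:55 − 12:50 = 9 hours 5 minutes.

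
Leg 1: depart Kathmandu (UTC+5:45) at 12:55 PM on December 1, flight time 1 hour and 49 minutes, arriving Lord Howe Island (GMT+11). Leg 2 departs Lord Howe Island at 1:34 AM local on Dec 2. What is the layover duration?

Convert departure to UTC: 12:55 PM − 5:45 = 7:10 AM UTC on Dec 1.
Add 1 hour 49 minutes flight time → 8:59 AM UTC.
Lord Howe Island is UTC+11:00, so local arrival = 8:59 AM + 11:00 = 7:59 PM on Dec 1.
Layover = 1:34 AM − 7:59 PM (+1 day) = 5 hours 35 minutes.

5 hours 35 minutes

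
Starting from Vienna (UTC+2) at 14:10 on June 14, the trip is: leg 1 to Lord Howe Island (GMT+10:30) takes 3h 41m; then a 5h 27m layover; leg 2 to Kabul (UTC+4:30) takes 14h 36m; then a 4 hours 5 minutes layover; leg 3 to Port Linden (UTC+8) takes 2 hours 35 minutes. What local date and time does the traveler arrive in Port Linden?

02:34 on June 16

Convert departure to UTC: 14:10 − 2:00 = 12:10 UTC on Jun 14.
Add 3 hours and 41 minutes leg 1 → 15:51 UTC.
Add 5 hours and 27 minutes layover in Lord Howe Island → 21:18 UTC.
Add 14 hours 36 minutes leg 2 → 11:54 UTC (Jun 15).
Add 4 hours and 5 minutes layover in Kabul → 15:59 UTC.
Add 2 hours and 35 minutes leg 3 → 18:34 UTC.
Port Linden is UTC+8:00, so local arrival = 18:34 + 8:00 = 02:34 on Jun 16.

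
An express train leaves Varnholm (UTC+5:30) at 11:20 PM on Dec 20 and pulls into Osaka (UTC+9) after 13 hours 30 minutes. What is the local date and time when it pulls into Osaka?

4:20 PM on December 21

Convert departure to UTC: 11:20 PM − 5:30 = 5:50 PM UTC on Dec 20.
Add 13 hours 30 minutes travel time → 7:20 AM UTC (Dec 21).
Osaka is UTC+9:00, so local arrival = 7:20 AM + 9:00 = 4:20 PM on Dec 21.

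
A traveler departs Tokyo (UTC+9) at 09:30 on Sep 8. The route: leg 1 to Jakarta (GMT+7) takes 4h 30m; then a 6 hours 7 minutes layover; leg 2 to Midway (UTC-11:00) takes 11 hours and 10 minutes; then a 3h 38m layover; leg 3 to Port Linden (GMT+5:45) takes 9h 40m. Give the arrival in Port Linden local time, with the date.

17:20 on Sep 9

Convert departure to UTC: 09:30 − 9:00 = 00:30 UTC on Sep 8.
Add 4 hours 30 minutes leg 1 → 05:00 UTC.
Add 6 hours and 7 minutes layover in Jakarta → 11:07 UTC.
Add 11 hours 10 minutes leg 2 → 22:17 UTC.
Add 3 hours 38 minutes layover in Midway → 01:55 UTC (Sep 9).
Add 9 hours and 40 minutes leg 3 → 11:35 UTC.
Port Linden is UTC+5:45, so local arrival = 11:35 + 5:45 = 17:20 on Sep 9.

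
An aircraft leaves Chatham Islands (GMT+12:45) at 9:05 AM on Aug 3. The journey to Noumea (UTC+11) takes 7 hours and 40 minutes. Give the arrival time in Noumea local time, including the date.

Convert departure to UTC: 9:05 AM − 12:45 = 8:20 PM UTC on Aug 2.
Add 7 hours and 40 minutes travel time → 4:00 AM UTC (Aug 3).
Noumea is UTC+11:00, so local arrival = 4:00 AM + 11:00 = 3:00 PM on Aug 3.

3:00 PM on Aug 3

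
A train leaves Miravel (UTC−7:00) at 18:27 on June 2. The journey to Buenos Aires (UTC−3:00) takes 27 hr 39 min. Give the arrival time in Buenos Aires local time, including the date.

02:06 on June 4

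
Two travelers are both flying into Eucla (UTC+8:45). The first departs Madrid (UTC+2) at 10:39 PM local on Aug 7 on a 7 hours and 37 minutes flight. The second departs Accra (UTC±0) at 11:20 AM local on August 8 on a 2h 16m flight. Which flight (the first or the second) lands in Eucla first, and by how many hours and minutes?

the first, by 9 hours 20 minutes

Flight 1 in UTC: 10:39 PM − 2:00 = 8:39 PM on Aug 7.
+7 hours 37 minutes → arrive 4:16 AM UTC on Aug 8.
Flight 2 departs at 11:20 AM UTC (Aug 8).
+2 hours and 16 minutes → arrive 1:36 PM UTC on Aug 8.
Flight 1 lands earlier by 9 hours 20 minutes.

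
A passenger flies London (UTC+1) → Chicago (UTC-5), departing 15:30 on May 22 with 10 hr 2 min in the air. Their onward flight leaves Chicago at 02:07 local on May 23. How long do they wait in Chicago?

6 hours 35 minutes

Convert departure to UTC: 15:30 − 1:00 = 14:30 UTC on May 22.
Add 10 hours 2 minutes flight time → 00:32 UTC (May 23).
Chicago is UTC−5:00, so local arrival = 00:32 − 5:00 = 19:32 on May 22.
Layover = 02:07 − 19:32 (+1 day) = 6 hours 35 minutes.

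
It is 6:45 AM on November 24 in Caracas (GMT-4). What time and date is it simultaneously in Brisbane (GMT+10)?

In UTC: 6:45 AM + 4:00 = 10:45 AM on Nov 24.
Brisbane is UTC+10:00: 10:45 AM + 10:00 = 8:45 PM on Nov 24.

8:45 PM on November 24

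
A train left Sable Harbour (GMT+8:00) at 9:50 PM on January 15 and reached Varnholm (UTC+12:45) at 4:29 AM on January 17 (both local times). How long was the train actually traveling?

Departure in UTC: 9:50 PM − 8:00 = 1:50 PM on Jan 15.
Arrival in UTC: 4:29 AM − 12:45 = 3:44 PM on Jan 16.
Elapsed = 3:44 PM − 1:50 PM (+1 day) = 25 hours 54 minutes.

25 hours 54 minutes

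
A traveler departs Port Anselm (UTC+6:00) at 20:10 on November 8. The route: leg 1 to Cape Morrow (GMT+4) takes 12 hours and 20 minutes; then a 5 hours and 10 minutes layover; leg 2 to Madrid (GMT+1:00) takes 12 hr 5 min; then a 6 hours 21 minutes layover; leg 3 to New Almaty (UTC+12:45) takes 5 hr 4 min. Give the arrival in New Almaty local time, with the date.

19:55 on Nov 10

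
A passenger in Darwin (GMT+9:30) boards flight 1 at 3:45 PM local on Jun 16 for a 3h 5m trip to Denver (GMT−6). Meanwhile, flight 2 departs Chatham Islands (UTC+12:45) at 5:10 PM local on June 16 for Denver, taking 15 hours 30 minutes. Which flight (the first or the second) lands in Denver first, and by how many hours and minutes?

the first, by 10 hours 35 minutes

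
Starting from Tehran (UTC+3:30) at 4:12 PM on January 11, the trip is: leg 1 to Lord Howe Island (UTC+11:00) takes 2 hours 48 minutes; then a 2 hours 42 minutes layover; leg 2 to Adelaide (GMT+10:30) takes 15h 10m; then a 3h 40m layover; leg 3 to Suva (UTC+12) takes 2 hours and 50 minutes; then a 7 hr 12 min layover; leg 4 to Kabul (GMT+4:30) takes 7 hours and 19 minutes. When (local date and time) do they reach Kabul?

Convert departure to UTC: 4:12 PM − 3:30 = 12:42 PM UTC on Jan 11.
Add 2 hours and 48 minutes leg 1 → 3:30 PM UTC.
Add 2 hours and 42 minutes layover in Lord Howe Island → 6:12 PM UTC.
Add 15 hours and 10 minutes leg 2 → 9:22 AM UTC (Jan 12).
Add 3 hours 40 minutes layover in Adelaide → 1:02 PM UTC.
Add 2 hours and 50 minutes leg 3 → 3:52 PM UTC.
Add 7 hours and 12 minutes layover in Suva → 11:04 PM UTC.
Add 7 hours 19 minutes leg 4 → 6:23 AM UTC (Jan 13).
Kabul is UTC+4:30, so local arrival = 6:23 AM + 4:30 = 10:53 AM on Jan 13.

10:53 AM on January 13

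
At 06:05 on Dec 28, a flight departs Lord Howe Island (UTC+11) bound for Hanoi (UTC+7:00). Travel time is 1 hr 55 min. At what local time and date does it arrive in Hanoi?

04:00 on Dec 28

Convert departure to UTC: 06:05 − 11:00 = 19:05 UTC on Dec 27.
Add 1 hour and 55 minutes travel time → 21:00 UTC.
Hanoi is UTC+7:00, so local arrival = 21:00 + 7:00 = 04:00 on Dec 28.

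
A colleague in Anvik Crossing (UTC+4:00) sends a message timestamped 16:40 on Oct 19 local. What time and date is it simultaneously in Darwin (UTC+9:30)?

22:10 on October 19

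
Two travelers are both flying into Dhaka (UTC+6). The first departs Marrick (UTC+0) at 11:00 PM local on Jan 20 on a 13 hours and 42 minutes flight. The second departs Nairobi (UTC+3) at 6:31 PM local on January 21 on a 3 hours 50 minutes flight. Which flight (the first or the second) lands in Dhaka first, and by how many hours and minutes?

the first, by 6 hours 39 minutes

Flight 1 departs at 11:00 PM UTC (Jan 20).
+13 hours and 42 minutes → arrive 12:42 PM UTC on Jan 21.
Flight 2 in UTC: 6:31 PM − 3:00 = 3:31 PM on Jan 21.
+3 hours and 50 minutes → arrive 7:21 PM UTC on Jan 21.
Flight 1 lands earlier by 6 hours 39 minutes.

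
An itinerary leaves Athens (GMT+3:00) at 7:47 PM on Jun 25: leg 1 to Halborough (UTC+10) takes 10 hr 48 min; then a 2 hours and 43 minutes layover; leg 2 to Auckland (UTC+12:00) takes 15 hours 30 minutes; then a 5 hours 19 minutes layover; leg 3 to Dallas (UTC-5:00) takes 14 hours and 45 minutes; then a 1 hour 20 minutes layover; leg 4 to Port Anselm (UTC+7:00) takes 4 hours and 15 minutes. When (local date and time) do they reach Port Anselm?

Convert departure to UTC: 7:47 PM − 3:00 = 4:47 PM UTC on Jun 25.
Add 10 hours and 48 minutes leg 1 → 3:35 AM UTC (Jun 26).
Add 2 hours 43 minutes layover in Halborough → 6:18 AM UTC.
Add 15 hours 30 minutes leg 2 → 9:48 PM UTC.
Add 5 hours and 19 minutes layover in Auckland → 3:07 AM UTC (Jun 27).
Add 14 hours and 45 minutes leg 3 → 5:52 PM UTC.
Add 1 hour 20 minutes layover in Dallas → 7:12 PM UTC.
Add 4 hours 15 minutes leg 4 → 11:27 PM UTC.
Port Anselm is UTC+7:00, so local arrival = 11:27 PM + 7:00 = 6:27 AM on Jun 28.

6:27 AM on June 28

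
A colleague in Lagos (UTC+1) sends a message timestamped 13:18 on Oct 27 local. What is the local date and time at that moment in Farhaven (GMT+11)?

23:18 on Oct 27

In UTC: 13:18 − 1:00 = 12:18 on Oct 27.
Farhaven is UTC+11:00: 12:18 + 11:00 = 23:18 on Oct 27.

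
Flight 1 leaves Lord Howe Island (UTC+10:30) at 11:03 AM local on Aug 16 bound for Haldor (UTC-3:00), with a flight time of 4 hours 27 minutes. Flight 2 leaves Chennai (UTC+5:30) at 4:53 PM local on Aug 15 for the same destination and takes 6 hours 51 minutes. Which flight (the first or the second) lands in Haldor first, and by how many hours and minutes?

Flight 1 in UTC: 11:03 AM − 10:30 = 12:33 AM on Aug 16.
+4 hours and 27 minutes → arrive 5:00 AM UTC on Aug 16.
Flight 2 in UTC: 4:53 PM − 5:30 = 11:23 AM on Aug 15.
+6 hours and 51 minutes → arrive 6:14 PM UTC on Aug 15.
Flight 2 lands earlier by 10 hours 46 minutes.

the second, by 10 hours 46 minutes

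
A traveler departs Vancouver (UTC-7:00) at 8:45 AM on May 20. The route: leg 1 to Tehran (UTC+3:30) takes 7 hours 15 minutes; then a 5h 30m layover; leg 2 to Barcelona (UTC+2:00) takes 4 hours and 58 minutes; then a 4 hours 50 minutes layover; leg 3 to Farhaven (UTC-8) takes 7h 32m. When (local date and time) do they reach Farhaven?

1:50 PM on May 21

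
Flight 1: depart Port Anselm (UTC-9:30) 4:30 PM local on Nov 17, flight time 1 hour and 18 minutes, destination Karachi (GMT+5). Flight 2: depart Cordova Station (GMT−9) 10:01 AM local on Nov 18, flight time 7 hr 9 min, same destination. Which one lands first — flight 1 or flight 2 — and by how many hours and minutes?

Flight 1 in UTC: 4:30 PM + 9:30 = 2:00 AM on Nov 18.
+1 hour 18 minutes → arrive 3:18 AM UTC on Nov 18.
Flight 2 in UTC: 10:01 AM + 9:00 = 7:01 PM on Nov 18.
+7 hours and 9 minutes → arrive 2:10 AM UTC on Nov 19.
Flight 1 lands earlier by 22 hours 52 minutes.

the first, by 22 hours 52 minutes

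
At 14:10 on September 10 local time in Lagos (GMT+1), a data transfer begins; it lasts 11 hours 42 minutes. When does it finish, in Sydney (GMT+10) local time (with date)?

Convert start to UTC: 14:10 − 1:00 = 13:10 UTC on Sep 10.
Add 11 hours 42 minutes duration → 00:52 UTC (Sep 11).
Sydney is UTC+10:00, so local end time = 00:52 + 10:00 = 10:52 on Sep 11.

10:52 on September 11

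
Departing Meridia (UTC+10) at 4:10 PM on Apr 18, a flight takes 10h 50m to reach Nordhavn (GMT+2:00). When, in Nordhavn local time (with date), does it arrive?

7:00 PM on April 18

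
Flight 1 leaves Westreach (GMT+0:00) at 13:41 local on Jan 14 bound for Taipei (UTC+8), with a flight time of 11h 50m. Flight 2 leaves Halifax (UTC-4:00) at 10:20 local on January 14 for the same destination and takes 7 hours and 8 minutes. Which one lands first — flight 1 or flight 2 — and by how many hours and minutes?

the second, by 4 hours 3 minutes

Flight 1 departs at 13:41 UTC (Jan 14).
+11 hours and 50 minutes → arrive 01:31 UTC on Jan 15.
Flight 2 in UTC: 10:20 + 4:00 = 14:20 on Jan 14.
+7 hours and 8 minutes → arrive 21:28 UTC on Jan 14.
Flight 2 lands earlier by 4 hours 3 minutes.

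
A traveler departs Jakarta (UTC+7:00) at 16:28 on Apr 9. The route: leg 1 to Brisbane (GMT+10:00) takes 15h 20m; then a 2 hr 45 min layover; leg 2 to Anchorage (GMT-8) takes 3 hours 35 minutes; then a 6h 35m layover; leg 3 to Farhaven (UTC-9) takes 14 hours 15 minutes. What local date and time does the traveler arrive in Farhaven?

18:58 on April 10

Convert departure to UTC: 16:28 − 7:00 = 09:28 UTC on Apr 9.
Add 15 hours and 20 minutes leg 1 → 00:48 UTC (Apr 10).
Add 2 hours and 45 minutes layover in Brisbane → 03:33 UTC.
Add 3 hours and 35 minutes leg 2 → 07:08 UTC.
Add 6 hours and 35 minutes layover in Anchorage → 13:43 UTC.
Add 14 hours 15 minutes leg 3 → 03:58 UTC (Apr 11).
Farhaven is UTC−9:00, so local arrival = 03:58 − 9:00 = 18:58 on Apr 10.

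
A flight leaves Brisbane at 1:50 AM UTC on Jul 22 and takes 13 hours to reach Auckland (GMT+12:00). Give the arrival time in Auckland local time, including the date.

Departure is given in UTC: 1:50 AM on Jul 22.
Add 13 hours → 2:50 PM UTC.
Auckland is UTC+12:00: 2:50 PM + 12:00 = 2:50 AM on Jul 23.

2:50 AM on July 23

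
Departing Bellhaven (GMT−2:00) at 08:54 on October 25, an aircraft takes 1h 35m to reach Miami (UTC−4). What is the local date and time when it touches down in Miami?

Miami is 2:00 behind Bellhaven.
After 1 hour and 35 minutes it is 10:29 in Bellhaven.
Shift by the zone difference: 10:29 − 2:00 = 08:29 on Oct 25 in Miami.

08:29 on October 25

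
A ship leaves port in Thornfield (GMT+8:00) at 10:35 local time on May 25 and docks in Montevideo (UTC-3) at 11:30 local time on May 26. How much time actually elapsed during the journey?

35 hours 55 minutes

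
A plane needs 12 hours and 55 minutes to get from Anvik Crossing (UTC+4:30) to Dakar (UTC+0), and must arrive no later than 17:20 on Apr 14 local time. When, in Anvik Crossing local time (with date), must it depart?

08:55 on April 14

Target arrival is already UTC: 17:20 on Apr 14.
Subtract 12 hours and 55 minutes → departure 04:25 UTC on Apr 14.
Anvik Crossing is UTC+4:30: 04:25 + 4:30 = 08:55 on Apr 14.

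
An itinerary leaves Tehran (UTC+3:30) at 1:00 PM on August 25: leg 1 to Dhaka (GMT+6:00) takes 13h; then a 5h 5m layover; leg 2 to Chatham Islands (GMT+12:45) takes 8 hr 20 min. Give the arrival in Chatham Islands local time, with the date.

Convert departure to UTC: 1:00 PM − 3:30 = 9:30 AM UTC on Aug 25.
Add 13 hours leg 1 → 10:30 PM UTC.
Add 5 hours and 5 minutes layover in Dhaka → 3:35 AM UTC (Aug 26).
Add 8 hours 20 minutes leg 2 → 11:55 AM UTC.
Chatham Islands is UTC+12:45, so local arrival = 11:55 AM + 12:45 = 12:40 AM on Aug 27.

12:40 AM on August 27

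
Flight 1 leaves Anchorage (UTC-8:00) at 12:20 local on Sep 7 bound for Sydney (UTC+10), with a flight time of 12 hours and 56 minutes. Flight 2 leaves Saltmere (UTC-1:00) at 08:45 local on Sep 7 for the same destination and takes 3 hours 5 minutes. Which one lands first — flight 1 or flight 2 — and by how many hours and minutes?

Flight 1 in UTC: 12:20 + 8:00 = 20:20 on Sep 7.
+12 hours 56 minutes → arrive 09:16 UTC on Sep 8.
Flight 2 in UTC: 08:45 + 1:00 = 09:45 on Sep 7.
+3 hours 5 minutes → arrive 12:50 UTC on Sep 7.
Flight 2 lands earlier by 20 hours 26 minutes.

the second, by 20 hours 26 minutes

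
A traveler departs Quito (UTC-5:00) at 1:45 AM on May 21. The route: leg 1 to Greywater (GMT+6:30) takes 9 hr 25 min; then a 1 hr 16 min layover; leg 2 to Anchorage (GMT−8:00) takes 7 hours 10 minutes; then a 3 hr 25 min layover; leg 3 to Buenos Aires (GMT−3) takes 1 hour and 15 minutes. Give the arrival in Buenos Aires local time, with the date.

2:16 AM on May 22

Convert departure to UTC: 1:45 AM + 5:00 = 6:45 AM UTC on May 21.
Add 9 hours and 25 minutes leg 1 → 4:10 PM UTC.
Add 1 hour and 16 minutes layover in Greywater → 5:26 PM UTC.
Add 7 hours and 10 minutes leg 2 → 12:36 AM UTC (May 22).
Add 3 hours 25 minutes layover in Anchorage → 4:01 AM UTC.
Add 1 hour 15 minutes leg 3 → 5:16 AM UTC.
Buenos Aires is UTC−3:00, so local arrival = 5:16 AM − 3:00 = 2:16 AM on May 22.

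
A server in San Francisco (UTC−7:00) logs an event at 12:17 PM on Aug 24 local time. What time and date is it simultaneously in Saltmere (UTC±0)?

In UTC: 12:17 PM + 7:00 = 7:17 PM on Aug 24.
Saltmere is UTC+0, so it is 7:17 PM on Aug 24.

7:17 PM on Aug 24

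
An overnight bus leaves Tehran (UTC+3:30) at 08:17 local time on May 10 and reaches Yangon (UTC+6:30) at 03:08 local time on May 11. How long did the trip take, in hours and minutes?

15 hours 51 minutes

Departure in UTC: 08:17 − 3:30 = 04:47 on May 10.
Arrival in UTC: 03:08 − 6:30 = 20:38 on May 10.
Elapsed = 20:38 − 04:47 = 15 hours 51 minutes.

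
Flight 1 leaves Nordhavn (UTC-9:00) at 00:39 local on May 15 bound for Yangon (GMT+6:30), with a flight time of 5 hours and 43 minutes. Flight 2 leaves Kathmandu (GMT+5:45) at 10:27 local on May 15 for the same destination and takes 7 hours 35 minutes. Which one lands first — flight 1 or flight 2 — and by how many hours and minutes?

Flight 1 in UTC: 00:39 + 9:00 = 09:39 on May 15.
+5 hours 43 minutes → arrive 15:22 UTC on May 15.
Flight 2 in UTC: 10:27 − 5:45 = 04:42 on May 15.
+7 hours 35 minutes → arrive 12:17 UTC on May 15.
Flight 2 lands earlier by 3 hours 5 minutes.

the second, by 3 hours 5 minutes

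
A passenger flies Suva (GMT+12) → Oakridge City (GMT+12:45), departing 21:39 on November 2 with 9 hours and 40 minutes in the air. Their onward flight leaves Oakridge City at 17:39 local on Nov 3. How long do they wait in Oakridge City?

9 hours 35 minutes

Convert departure to UTC: 21:39 − 12:00 = 09:39 UTC on Nov 2.
Add 9 hours 40 minutes flight time → 19:19 UTC.
Oakridge City is UTC+12:45, so local arrival = 19:19 + 12:45 = 08:04 on Nov 3.
Layover = 17:39 − 08:04 = 9 hours 35 minutes.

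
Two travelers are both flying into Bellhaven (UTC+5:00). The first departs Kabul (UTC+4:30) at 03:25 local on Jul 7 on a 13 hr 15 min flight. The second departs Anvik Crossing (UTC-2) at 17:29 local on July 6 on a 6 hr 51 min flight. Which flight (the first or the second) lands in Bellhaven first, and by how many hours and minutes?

the second, by 9 hours 50 minutes

Flight 1 in UTC: 03:25 − 4:30 = 22:55 on Jul 6.
+13 hours and 15 minutes → arrive 12:10 UTC on Jul 7.
Flight 2 in UTC: 17:29 + 2:00 = 19:29 on Jul 6.
+6 hours and 51 minutes → arrive 02:20 UTC on Jul 7.
Flight 2 lands earlier by 9 hours 50 minutes.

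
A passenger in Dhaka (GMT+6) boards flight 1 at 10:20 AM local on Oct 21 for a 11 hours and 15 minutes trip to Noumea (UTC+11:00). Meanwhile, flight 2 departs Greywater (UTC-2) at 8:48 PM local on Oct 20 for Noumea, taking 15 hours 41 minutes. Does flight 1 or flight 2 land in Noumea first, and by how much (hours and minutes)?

Flight 1 in UTC: 10:20 AM − 6:00 = 4:20 AM on Oct 21.
+11 hours and 15 minutes → arrive 3:35 PM UTC on Oct 21.
Flight 2 in UTC: 8:48 PM + 2:00 = 10:48 PM on Oct 20.
+15 hours and 41 minutes → arrive 2:29 PM UTC on Oct 21.
Flight 2 lands earlier by 1 hour 6 minutes.

the second, by 1 hour 6 minutes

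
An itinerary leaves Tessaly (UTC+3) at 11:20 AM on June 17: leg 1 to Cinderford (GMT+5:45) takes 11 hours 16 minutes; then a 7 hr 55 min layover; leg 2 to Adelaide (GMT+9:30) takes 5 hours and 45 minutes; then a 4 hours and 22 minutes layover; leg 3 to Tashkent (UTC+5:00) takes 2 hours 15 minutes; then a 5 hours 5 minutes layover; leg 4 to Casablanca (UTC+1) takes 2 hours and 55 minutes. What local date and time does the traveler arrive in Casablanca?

12:53 AM on Jun 19

Convert departure to UTC: 11:20 AM − 3:00 = 8:20 AM UTC on Jun 17.
Add 11 hours and 16 minutes leg 1 → 7:36 PM UTC.
Add 7 hours 55 minutes layover in Cinderford → 3:31 AM UTC (Jun 18).
Add 5 hours and 45 minutes leg 2 → 9:16 AM UTC.
Add 4 hours and 22 minutes layover in Adelaide → 1:38 PM UTC.
Add 2 hours 15 minutes leg 3 → 3:53 PM UTC.
Add 5 hours and 5 minutes layover in Tashkent → 8:58 PM UTC.
Add 2 hours and 55 minutes leg 4 → 11:53 PM UTC.
Casablanca is UTC+1:00, so local arrival = 11:53 PM + 1:00 = 12:53 AM on Jun 19.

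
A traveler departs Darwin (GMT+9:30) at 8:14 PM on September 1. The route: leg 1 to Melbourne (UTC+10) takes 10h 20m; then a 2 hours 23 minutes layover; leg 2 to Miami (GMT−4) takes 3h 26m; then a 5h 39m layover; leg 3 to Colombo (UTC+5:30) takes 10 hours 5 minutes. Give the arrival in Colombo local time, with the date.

12:07 AM on September 3

Convert departure to UTC: 8:14 PM − 9:30 = 10:44 AM UTC on Sep 1.
Add 10 hours and 20 minutes leg 1 → 9:04 PM UTC.
Add 2 hours and 23 minutes layover in Melbourne → 11:27 PM UTC.
Add 3 hours 26 minutes leg 2 → 2:53 AM UTC (Sep 2).
Add 5 hours 39 minutes layover in Miami → 8:32 AM UTC.
Add 10 hours 5 minutes leg 3 → 6:37 PM UTC.
Colombo is UTC+5:30, so local arrival = 6:37 PM + 5:30 = 12:07 AM on Sep 3.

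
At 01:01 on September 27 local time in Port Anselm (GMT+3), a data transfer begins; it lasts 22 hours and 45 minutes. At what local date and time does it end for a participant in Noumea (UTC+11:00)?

07:46 on Sep 28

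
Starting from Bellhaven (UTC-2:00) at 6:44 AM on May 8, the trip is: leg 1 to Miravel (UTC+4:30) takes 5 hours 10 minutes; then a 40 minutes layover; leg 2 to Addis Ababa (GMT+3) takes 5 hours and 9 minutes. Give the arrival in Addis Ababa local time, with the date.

10:43 PM on May 8

Convert departure to UTC: 6:44 AM + 2:00 = 8:44 AM UTC on May 8.
Add 5 hours 10 minutes leg 1 → 1:54 PM UTC.
Add 40 minutes layover in Miravel → 2:34 PM UTC.
Add 5 hours and 9 minutes leg 2 → 7:43 PM UTC.
Addis Ababa is UTC+3:00, so local arrival = 7:43 PM + 3:00 = 10:43 PM on May 8.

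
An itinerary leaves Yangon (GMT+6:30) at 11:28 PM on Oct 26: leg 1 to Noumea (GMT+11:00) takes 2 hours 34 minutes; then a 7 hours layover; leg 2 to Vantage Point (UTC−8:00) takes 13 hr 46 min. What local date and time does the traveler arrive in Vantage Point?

8:18 AM on October 27

Convert departure to UTC: 11:28 PM − 6:30 = 4:58 PM UTC on Oct 26.
Add 2 hours and 34 minutes leg 1 → 7:32 PM UTC.
Add 7 hours layover in Noumea → 2:32 AM UTC (Oct 27).
Add 13 hours 46 minutes leg 2 → 4:18 PM UTC.
Vantage Point is UTC−8:00, so local arrival = 4:18 PM − 8:00 = 8:18 AM on Oct 27.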